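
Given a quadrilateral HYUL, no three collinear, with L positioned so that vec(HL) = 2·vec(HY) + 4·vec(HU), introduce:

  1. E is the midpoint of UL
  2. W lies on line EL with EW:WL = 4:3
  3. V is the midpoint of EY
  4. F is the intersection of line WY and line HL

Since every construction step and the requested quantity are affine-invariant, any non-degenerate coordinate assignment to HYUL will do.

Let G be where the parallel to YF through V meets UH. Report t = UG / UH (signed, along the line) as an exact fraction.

Work in coordinates with H = (0, 0), Y = (1, 0), U = (0, 1), L = (2, 4).
1. E is the midpoint of UL ⇒ E = (1, 5/2)
2. W lies on line EL with EW:WL = 4:3 ⇒ W = (11/7, 47/14)
3. V is the midpoint of EY ⇒ V = (1, 5/4)
4. F is the intersection of line WY and line HL ⇒ F = (47/31, 94/31)
through V parallel to YF: direction (16/31, 94/31); meets UH at G = (0, -37/8)
G = U + t·(H−U) with t = 45/8

t = 45/8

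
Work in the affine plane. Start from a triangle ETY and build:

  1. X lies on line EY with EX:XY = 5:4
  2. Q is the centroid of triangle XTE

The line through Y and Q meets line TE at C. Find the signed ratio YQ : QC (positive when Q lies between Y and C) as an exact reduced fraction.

YQ:QC = 22/5

Choose coordinates E = (0, 0), T = (1, 0), Y = (0, 1).
1. X lies on line EY with EX:XY = 5:4 ⇒ X = (0, 5/9)
2. Q is the centroid of triangle XTE ⇒ Q = (1/3, 5/27)
line YQ meets TE at C = (9/22, 0)
Q = Y + t·(C−Y) with t = 22/27, so YQ:QC = 22/27:5/27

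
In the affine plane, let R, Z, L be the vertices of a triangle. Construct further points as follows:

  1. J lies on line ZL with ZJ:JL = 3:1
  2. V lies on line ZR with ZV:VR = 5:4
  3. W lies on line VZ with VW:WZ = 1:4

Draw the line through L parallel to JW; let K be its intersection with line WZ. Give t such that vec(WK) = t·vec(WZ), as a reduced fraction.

t = -1/3

Choose coordinates R = (0, 0), Z = (1, 0), L = (0, 1).
1. J lies on line ZL with ZJ:JL = 3:1 ⇒ J = (1/4, 3/4)
2. V lies on line ZR with ZV:VR = 5:4 ⇒ V = (4/9, 0)
3. W lies on line VZ with VW:WZ = 1:4 ⇒ W = (5/9, 0)
through L parallel to JW: direction (11/36, -3/4); meets WZ at K = (11/27, 0)
K = W + t·(Z−W) with t = -1/3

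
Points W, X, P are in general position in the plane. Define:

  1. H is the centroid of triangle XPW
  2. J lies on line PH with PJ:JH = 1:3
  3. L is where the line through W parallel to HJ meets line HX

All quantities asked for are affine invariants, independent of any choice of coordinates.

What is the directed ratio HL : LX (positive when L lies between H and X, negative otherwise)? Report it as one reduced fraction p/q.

HL:LX = -1/2

Assign W = (0, 0), X = (1, 0), P = (0, 1) — the answer is frame-independent, so this choice is without loss of generality.
1. H is the centroid of triangle XPW ⇒ H = (1/3, 1/3)
2. J lies on line PH with PJ:JH = 1:3 ⇒ J = (1/12, 5/6)
3. L is where the line through W parallel to HJ meets line HX ⇒ L = (-1/3, 2/3)
L = H + t·(X−H) with t = -1, so HL:LX = t:(1−t) = -1:2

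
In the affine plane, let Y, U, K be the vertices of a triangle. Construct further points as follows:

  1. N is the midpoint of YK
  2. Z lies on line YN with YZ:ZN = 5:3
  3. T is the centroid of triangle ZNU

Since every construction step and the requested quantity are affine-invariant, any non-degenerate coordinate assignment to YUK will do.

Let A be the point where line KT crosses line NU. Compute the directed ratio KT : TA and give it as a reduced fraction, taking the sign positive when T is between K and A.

Set Y = (0, 0), U = (1, 0), K = (0, 1); any affine frame gives the same invariant.
1. N is the midpoint of YK ⇒ N = (0, 1/2)
2. Z lies on line YN with YZ:ZN = 5:3 ⇒ Z = (0, 5/16)
3. T is the centroid of triangle ZNU ⇒ T = (1/3, 13/48)
line KT meets NU at A = (8/27, 19/54)
T = K + t·(A−K) with t = 9/8, so KT:TA = 9/8:-1/8

KT:TA = -9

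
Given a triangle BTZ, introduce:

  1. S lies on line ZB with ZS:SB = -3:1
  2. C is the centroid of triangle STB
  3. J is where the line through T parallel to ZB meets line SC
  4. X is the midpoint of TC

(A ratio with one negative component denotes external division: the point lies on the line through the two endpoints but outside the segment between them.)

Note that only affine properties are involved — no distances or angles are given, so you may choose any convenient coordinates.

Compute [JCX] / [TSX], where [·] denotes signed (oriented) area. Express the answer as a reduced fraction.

[JCX]:[TSX] = -2

Set B = (0, 0), T = (1, 0), Z = (0, 1); any affine frame gives the same invariant.
1. S lies on line ZB with ZS:SB = -3:1 ⇒ S = (0, -1/2)
2. C is the centroid of triangle STB ⇒ C = (1/3, -1/6)
3. J is where the line through T parallel to ZB meets line SC ⇒ J = (1, 1/2)
4. X is the midpoint of TC ⇒ X = (2/3, -1/12)
2·[JCX] = 1/6, 2·[TSX] = -1/12
[JCX]:[TSX] = 1/6:-1/12 = -2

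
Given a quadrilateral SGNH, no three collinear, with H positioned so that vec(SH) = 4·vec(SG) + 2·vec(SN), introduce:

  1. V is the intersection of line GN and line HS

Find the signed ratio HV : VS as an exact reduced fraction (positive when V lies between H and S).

Choose coordinates S = (0, 0), G = (1, 0), N = (0, 1), H = (4, 2).
1. V is the intersection of line GN and line HS ⇒ V = (2/3, 1/3)
V = H + t·(S−H) with t = 5/6, so HV:VS = t:(1−t) = 5/6:1/6

HV:VS = 5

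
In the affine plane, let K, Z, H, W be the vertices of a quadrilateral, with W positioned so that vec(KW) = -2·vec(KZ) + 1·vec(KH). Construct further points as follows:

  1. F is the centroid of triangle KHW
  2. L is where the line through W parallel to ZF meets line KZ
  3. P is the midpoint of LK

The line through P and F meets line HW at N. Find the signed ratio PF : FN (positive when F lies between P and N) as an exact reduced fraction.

Work in coordinates with K = (0, 0), Z = (1, 0), H = (0, 1), W = (-2, 1).
1. F is the centroid of triangle KHW ⇒ F = (-2/3, 2/3)
2. L is where the line through W parallel to ZF meets line KZ ⇒ L = (1/2, 0)
3. P is the midpoint of LK ⇒ P = (1/4, 0)
line PF meets HW at N = (-9/8, 1)
F = P + t·(N−P) with t = 2/3, so PF:FN = 2/3:1/3

PF:FN = 2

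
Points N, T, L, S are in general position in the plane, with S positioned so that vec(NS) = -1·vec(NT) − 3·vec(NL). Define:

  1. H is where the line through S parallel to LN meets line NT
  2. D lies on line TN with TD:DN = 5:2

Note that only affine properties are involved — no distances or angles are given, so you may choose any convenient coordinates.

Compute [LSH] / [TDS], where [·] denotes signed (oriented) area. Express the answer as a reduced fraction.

[LSH]:[TDS] = -7/5

Assign N = (0, 0), T = (1, 0), L = (0, 1), S = (-1, -3) — the answer is frame-independent, so this choice is without loss of generality.
1. H is where the line through S parallel to LN meets line NT ⇒ H = (-1, 0)
2. D lies on line TN with TD:DN = 5:2 ⇒ D = (2/7, 0)
2·[LSH] = -3, 2·[TDS] = 15/7
[LSH]:[TDS] = -3:15/7 = -7/5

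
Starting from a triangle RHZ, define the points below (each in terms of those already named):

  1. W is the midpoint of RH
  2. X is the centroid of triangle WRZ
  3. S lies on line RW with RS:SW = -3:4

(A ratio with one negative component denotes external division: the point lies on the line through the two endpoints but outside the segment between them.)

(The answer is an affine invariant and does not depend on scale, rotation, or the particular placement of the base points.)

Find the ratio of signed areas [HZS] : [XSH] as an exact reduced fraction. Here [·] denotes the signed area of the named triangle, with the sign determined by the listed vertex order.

[HZS]:[XSH] = 3

Set R = (0, 0), H = (1, 0), Z = (0, 1); any affine frame gives the same invariant.
1. W is the midpoint of RH ⇒ W = (1/2, 0)
2. X is the centroid of triangle WRZ ⇒ X = (1/6, 1/3)
3. S lies on line RW with RS:SW = -3:4 ⇒ S = (-3/2, 0)
2·[HZS] = 5/2, 2·[XSH] = 5/6
[HZS]:[XSH] = 5/2:5/6 = 3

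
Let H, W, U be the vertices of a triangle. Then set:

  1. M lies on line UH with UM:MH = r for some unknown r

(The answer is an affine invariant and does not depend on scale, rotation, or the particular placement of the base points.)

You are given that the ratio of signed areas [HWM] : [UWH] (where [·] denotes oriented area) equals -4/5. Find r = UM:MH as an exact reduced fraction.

r = 1/4

Assign H = (0, 0), W = (1, 0), U = (0, 1) — the answer is frame-independent, so this choice is without loss of generality.
1. With UM:MH = r, write λ = r/(r+1) so M = U + λ·(H−U); M is affine-linear in λ
Every point depending on M is an affine combination of M and λ-independent points, so each such coordinate is linear in λ; the λ² term in each signed area is a multiple of (H−U)×(H−U) = 0, so 2·[HWM] and 2·[UWH] are each linear in λ. Evaluating at λ=0 and λ=1:
  2·[HWM] = −λ + 1,   2·[UWH] = -1
So [HWM]:[UWH] = (−λ + 1) / (-1). Setting this equal to -4/5:
  −λ + 1 = -4/5·(-1)  ⇒  λ = 1/5
Then r = λ/(1−λ) = (1/5)/(4/5) = 1/4. Check: with r = 1/4, M = (0, 4/5) and [HWM]:[UWH] = -4/5 as required.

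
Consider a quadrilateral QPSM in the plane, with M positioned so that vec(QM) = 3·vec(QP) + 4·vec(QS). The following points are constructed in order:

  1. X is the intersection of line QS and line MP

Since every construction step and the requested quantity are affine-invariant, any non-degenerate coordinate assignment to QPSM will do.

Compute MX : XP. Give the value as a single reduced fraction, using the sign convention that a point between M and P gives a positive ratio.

MX:XP = -3

Set Q = (0, 0), P = (1, 0), S = (0, 1), M = (3, 4); any affine frame gives the same invariant.
1. X is the intersection of line QS and line MP ⇒ X = (0, -2)
X = M + t·(P−M) with t = 3/2, so MX:XP = t:(1−t) = 3/2:-1/2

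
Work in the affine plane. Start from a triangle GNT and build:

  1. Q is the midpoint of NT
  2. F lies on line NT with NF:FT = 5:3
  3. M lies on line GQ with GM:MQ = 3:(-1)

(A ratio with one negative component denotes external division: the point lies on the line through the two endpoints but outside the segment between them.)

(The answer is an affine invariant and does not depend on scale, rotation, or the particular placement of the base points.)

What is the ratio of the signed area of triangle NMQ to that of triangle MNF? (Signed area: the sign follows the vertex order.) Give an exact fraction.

[NMQ]:[MNF] = -4/5

Set G = (0, 0), N = (1, 0), T = (0, 1); any affine frame gives the same invariant.
1. Q is the midpoint of NT ⇒ Q = (1/2, 1/2)
2. F lies on line NT with NF:FT = 5:3 ⇒ F = (3/8, 5/8)
3. M lies on line GQ with GM:MQ = 3:(-1) ⇒ M = (3/4, 3/4)
2·[NMQ] = 1/4, 2·[MNF] = -5/16
[NMQ]:[MNF] = 1/4:-5/16 = -4/5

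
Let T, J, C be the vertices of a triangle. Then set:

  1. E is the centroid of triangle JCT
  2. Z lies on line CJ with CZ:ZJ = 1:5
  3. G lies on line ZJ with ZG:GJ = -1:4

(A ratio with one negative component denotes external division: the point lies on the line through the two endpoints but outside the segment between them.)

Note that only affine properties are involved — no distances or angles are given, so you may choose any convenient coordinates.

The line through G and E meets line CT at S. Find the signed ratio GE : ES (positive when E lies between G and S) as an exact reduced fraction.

GE:ES = -4/3

Work in coordinates with T = (0, 0), J = (1, 0), C = (0, 1).
1. E is the centroid of triangle JCT ⇒ E = (1/3, 1/3)
2. Z lies on line CJ with CZ:ZJ = 1:5 ⇒ Z = (1/6, 5/6)
3. G lies on line ZJ with ZG:GJ = -1:4 ⇒ G = (-1/9, 10/9)
line GE meets CT at S = (0, 11/12)
E = G + t·(S−G) with t = 4, so GE:ES = 4:-3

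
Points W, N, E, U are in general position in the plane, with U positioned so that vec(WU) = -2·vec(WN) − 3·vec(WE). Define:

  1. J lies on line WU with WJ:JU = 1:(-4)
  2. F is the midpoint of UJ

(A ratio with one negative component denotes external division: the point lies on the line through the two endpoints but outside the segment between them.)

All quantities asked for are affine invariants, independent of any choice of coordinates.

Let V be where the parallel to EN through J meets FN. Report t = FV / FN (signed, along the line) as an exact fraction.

t = 5/4

Choose coordinates W = (0, 0), N = (1, 0), E = (0, 1), U = (-2, -3).
1. J lies on line WU with WJ:JU = 1:(-4) ⇒ J = (2/3, 1)
2. F is the midpoint of UJ ⇒ F = (-2/3, -1)
through J parallel to EN: direction (1, -1); meets FN at V = (17/12, 1/4)
V = F + t·(N−F) with t = 5/4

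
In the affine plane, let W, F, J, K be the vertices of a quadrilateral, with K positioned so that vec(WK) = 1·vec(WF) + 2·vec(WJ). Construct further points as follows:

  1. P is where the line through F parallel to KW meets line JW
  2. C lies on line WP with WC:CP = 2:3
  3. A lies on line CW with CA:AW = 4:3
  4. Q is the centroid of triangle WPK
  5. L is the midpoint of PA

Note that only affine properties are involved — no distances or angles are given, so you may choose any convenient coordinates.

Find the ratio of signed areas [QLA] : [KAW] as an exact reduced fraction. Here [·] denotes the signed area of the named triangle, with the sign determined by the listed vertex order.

[QLA]:[KAW] = 29/36

Choose coordinates W = (0, 0), F = (1, 0), J = (0, 1), K = (1, 2).
1. P is where the line through F parallel to KW meets line JW ⇒ P = (0, -2)
2. C lies on line WP with WC:CP = 2:3 ⇒ C = (0, -4/5)
3. A lies on line CW with CA:AW = 4:3 ⇒ A = (0, -12/35)
4. Q is the centroid of triangle WPK ⇒ Q = (1/3, 0)
5. L is the midpoint of PA ⇒ L = (0, -41/35)
2·[QLA] = -29/105, 2·[KAW] = -12/35
[QLA]:[KAW] = -29/105:-12/35 = 29/36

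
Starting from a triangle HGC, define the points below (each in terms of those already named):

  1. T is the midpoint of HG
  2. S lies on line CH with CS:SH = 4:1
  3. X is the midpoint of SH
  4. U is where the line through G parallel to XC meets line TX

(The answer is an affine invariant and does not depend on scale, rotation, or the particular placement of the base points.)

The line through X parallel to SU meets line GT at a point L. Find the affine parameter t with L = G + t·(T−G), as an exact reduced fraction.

Work in coordinates with H = (0, 0), G = (1, 0), C = (0, 1).
1. T is the midpoint of HG ⇒ T = (1/2, 0)
2. S lies on line CH with CS:SH = 4:1 ⇒ S = (0, 1/5)
3. X is the midpoint of SH ⇒ X = (0, 1/10)
4. U is where the line through G parallel to XC meets line TX ⇒ U = (1, -1/10)
through X parallel to SU: direction (1, -3/10); meets GT at L = (1/3, 0)
L = G + t·(T−G) with t = 4/3

t = 4/3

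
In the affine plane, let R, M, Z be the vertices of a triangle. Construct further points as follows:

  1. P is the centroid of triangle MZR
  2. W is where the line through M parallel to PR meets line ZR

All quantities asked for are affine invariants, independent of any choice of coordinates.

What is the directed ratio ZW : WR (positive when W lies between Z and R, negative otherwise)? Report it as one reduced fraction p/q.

Assign R = (0, 0), M = (1, 0), Z = (0, 1) — the answer is frame-independent, so this choice is without loss of generality.
1. P is the centroid of triangle MZR ⇒ P = (1/3, 1/3)
2. W is where the line through M parallel to PR meets line ZR ⇒ W = (0, -1)
W = Z + t·(R−Z) with t = 2, so ZW:WR = t:(1−t) = 2:-1

ZW:WR = -2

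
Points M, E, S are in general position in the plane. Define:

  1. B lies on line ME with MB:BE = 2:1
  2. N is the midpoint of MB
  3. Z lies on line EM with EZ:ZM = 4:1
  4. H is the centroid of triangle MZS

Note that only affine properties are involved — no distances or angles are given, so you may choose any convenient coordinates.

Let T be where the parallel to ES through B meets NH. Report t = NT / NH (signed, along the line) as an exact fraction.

t = 5

Choose coordinates M = (0, 0), E = (1, 0), S = (0, 1).
1. B lies on line ME with MB:BE = 2:1 ⇒ B = (2/3, 0)
2. N is the midpoint of MB ⇒ N = (1/3, 0)
3. Z lies on line EM with EZ:ZM = 4:1 ⇒ Z = (1/5, 0)
4. H is the centroid of triangle MZS ⇒ H = (1/15, 1/3)
through B parallel to ES: direction (-1, 1); meets NH at T = (-1, 5/3)
T = N + t·(H−N) with t = 5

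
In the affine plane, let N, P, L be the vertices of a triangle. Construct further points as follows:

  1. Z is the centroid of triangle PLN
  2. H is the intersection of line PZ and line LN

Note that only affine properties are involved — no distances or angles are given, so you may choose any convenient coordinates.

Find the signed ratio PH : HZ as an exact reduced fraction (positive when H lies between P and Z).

PH:HZ = -3

Choose coordinates N = (0, 0), P = (1, 0), L = (0, 1).
1. Z is the centroid of triangle PLN ⇒ Z = (1/3, 1/3)
2. H is the intersection of line PZ and line LN ⇒ H = (0, 1/2)
H = P + t·(Z−P) with t = 3/2, so PH:HZ = t:(1−t) = 3/2:-1/2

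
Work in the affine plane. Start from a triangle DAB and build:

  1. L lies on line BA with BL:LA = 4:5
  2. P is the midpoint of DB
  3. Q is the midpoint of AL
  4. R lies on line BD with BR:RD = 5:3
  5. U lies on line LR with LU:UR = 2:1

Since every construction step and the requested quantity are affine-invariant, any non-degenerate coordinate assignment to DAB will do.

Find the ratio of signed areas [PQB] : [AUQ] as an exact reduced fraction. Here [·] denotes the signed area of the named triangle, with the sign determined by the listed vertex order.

[PQB]:[AUQ] = -78/25

Work in coordinates with D = (0, 0), A = (1, 0), B = (0, 1).
1. L lies on line BA with BL:LA = 4:5 ⇒ L = (4/9, 5/9)
2. P is the midpoint of DB ⇒ P = (0, 1/2)
3. Q is the midpoint of AL ⇒ Q = (13/18, 5/18)
4. R lies on line BD with BR:RD = 5:3 ⇒ R = (0, 3/8)
5. U lies on line LR with LU:UR = 2:1 ⇒ U = (4/27, 47/108)
2·[PQB] = 13/36, 2·[AUQ] = -25/216
[PQB]:[AUQ] = 13/36:-25/216 = -78/25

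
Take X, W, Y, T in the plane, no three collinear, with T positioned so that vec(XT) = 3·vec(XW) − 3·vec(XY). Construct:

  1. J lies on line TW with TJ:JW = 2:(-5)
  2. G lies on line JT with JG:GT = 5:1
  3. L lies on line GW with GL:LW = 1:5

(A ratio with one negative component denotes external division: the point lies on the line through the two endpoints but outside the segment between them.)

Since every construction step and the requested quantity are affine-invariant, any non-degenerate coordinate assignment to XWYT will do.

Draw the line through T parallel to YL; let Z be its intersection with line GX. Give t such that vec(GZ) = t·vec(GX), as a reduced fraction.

t = -1/24

Choose coordinates X = (0, 0), W = (1, 0), Y = (0, 1), T = (3, -3).
1. J lies on line TW with TJ:JW = 2:(-5) ⇒ J = (13/3, -5)
2. G lies on line JT with JG:GT = 5:1 ⇒ G = (29/9, -10/3)
3. L lies on line GW with GL:LW = 1:5 ⇒ L = (77/27, -25/9)
through T parallel to YL: direction (77/27, -34/9); meets GX at Z = (725/216, -125/36)
Z = G + t·(X−G) with t = -1/24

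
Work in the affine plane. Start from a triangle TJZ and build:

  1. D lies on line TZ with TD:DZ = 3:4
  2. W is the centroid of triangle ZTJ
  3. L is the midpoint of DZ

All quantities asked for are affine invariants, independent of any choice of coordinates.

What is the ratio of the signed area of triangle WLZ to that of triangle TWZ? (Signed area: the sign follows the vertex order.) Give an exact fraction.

[WLZ]:[TWZ] = -2/7

Set T = (0, 0), J = (1, 0), Z = (0, 1); any affine frame gives the same invariant.
1. D lies on line TZ with TD:DZ = 3:4 ⇒ D = (0, 3/7)
2. W is the centroid of triangle ZTJ ⇒ W = (1/3, 1/3)
3. L is the midpoint of DZ ⇒ L = (0, 5/7)
2·[WLZ] = -2/21, 2·[TWZ] = 1/3
[WLZ]:[TWZ] = -2/21:1/3 = -2/7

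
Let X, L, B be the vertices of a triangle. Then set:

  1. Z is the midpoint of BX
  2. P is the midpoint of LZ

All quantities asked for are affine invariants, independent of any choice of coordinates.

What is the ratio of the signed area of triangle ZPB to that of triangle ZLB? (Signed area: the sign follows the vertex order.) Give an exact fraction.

Work in coordinates with X = (0, 0), L = (1, 0), B = (0, 1).
1. Z is the midpoint of BX ⇒ Z = (0, 1/2)
2. P is the midpoint of LZ ⇒ P = (1/2, 1/4)
2·[ZPB] = 1/4, 2·[ZLB] = 1/2
[ZPB]:[ZLB] = 1/4:1/2 = 1/2

[ZPB]:[ZLB] = 1/2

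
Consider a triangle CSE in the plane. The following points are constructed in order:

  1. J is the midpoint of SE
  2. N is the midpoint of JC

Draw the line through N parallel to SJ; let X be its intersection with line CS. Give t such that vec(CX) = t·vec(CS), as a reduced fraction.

t = 1/2

Choose coordinates C = (0, 0), S = (1, 0), E = (0, 1).
1. J is the midpoint of SE ⇒ J = (1/2, 1/2)
2. N is the midpoint of JC ⇒ N = (1/4, 1/4)
through N parallel to SJ: direction (-1/2, 1/2); meets CS at X = (1/2, 0)
X = C + t·(S−C) with t = 1/2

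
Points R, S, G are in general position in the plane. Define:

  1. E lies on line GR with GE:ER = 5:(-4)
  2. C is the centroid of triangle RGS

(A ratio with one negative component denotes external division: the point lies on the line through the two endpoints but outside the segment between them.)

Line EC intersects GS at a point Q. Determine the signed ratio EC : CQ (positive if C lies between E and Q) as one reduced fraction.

Assign R = (0, 0), S = (1, 0), G = (0, 1) — the answer is frame-independent, so this choice is without loss of generality.
1. E lies on line GR with GE:ER = 5:(-4) ⇒ E = (0, -4)
2. C is the centroid of triangle RGS ⇒ C = (1/3, 1/3)
line EC meets GS at Q = (5/14, 9/14)
C = E + t·(Q−E) with t = 14/15, so EC:CQ = 14/15:1/15

EC:CQ = 14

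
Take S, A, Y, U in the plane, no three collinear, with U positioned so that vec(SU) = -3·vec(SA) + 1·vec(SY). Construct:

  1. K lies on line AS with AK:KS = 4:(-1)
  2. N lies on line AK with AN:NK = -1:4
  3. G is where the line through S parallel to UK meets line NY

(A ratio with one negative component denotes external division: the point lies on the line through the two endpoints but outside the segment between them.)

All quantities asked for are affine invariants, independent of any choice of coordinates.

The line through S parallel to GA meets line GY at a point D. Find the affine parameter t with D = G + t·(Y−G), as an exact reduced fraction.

t = -39/32

Choose coordinates S = (0, 0), A = (1, 0), Y = (0, 1), U = (-3, 1).
1. K lies on line AS with AK:KS = 4:(-1) ⇒ K = (-1/3, 0)
2. N lies on line AK with AN:NK = -1:4 ⇒ N = (13/9, 0)
3. G is where the line through S parallel to UK meets line NY ⇒ G = (104/33, -13/11)
through S parallel to GA: direction (-71/33, 13/11); meets GY at D = (923/132, -169/44)
D = G + t·(Y−G) with t = -39/32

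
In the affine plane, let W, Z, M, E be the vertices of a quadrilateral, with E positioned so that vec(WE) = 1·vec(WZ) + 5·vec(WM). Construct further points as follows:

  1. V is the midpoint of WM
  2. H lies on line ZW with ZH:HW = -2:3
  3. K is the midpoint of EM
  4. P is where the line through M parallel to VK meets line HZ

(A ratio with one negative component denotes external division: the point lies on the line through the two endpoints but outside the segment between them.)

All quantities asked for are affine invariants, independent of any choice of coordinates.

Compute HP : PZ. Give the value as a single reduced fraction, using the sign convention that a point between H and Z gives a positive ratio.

Set W = (0, 0), Z = (1, 0), M = (0, 1), E = (1, 5); any affine frame gives the same invariant.
1. V is the midpoint of WM ⇒ V = (0, 1/2)
2. H lies on line ZW with ZH:HW = -2:3 ⇒ H = (3, 0)
3. K is the midpoint of EM ⇒ K = (1/2, 3)
4. P is where the line through M parallel to VK meets line HZ ⇒ P = (-1/5, 0)
P = H + t·(Z−H) with t = 8/5, so HP:PZ = t:(1−t) = 8/5:-3/5

HP:PZ = -8/3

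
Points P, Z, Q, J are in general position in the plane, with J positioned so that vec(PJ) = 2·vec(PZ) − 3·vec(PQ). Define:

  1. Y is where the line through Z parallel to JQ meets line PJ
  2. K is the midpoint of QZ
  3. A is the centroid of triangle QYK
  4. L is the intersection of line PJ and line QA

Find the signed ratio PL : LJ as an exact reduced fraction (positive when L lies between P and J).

PL:LJ = -3/2

Work in coordinates with P = (0, 0), Z = (1, 0), Q = (0, 1), J = (2, -3).
1. Y is where the line through Z parallel to JQ meets line PJ ⇒ Y = (4, -6)
2. K is the midpoint of QZ ⇒ K = (1/2, 1/2)
3. A is the centroid of triangle QYK ⇒ A = (3/2, -3/2)
4. L is the intersection of line PJ and line QA ⇒ L = (6, -9)
L = P + t·(J−P) with t = 3, so PL:LJ = t:(1−t) = 3:-2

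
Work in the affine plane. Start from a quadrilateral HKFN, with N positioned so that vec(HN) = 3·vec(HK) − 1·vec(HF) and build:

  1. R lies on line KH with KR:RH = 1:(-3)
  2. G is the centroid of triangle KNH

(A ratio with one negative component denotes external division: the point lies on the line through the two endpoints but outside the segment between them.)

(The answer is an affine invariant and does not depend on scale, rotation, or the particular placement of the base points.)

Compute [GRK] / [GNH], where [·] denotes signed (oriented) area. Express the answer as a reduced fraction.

Choose coordinates H = (0, 0), K = (1, 0), F = (0, 1), N = (3, -1).
1. R lies on line KH with KR:RH = 1:(-3) ⇒ R = (3/2, 0)
2. G is the centroid of triangle KNH ⇒ G = (4/3, -1/3)
2·[GRK] = 1/6, 2·[GNH] = -1/3
[GRK]:[GNH] = 1/6:-1/3 = -1/2

[GRK]:[GNH] = -1/2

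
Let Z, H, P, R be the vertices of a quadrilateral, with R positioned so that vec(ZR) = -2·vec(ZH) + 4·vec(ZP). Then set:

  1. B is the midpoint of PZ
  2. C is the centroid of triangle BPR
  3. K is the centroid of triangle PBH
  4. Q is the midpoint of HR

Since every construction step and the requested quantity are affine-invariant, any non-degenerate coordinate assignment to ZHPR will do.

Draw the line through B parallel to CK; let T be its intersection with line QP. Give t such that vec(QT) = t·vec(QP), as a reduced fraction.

Assign Z = (0, 0), H = (1, 0), P = (0, 1), R = (-2, 4) — the answer is frame-independent, so this choice is without loss of generality.
1. B is the midpoint of PZ ⇒ B = (0, 1/2)
2. C is the centroid of triangle BPR ⇒ C = (-2/3, 11/6)
3. K is the centroid of triangle PBH ⇒ K = (1/3, 1/2)
4. Q is the midpoint of HR ⇒ Q = (-1/2, 2)
through B parallel to CK: direction (1, -4/3); meets QP at T = (3/4, -1/2)
T = Q + t·(P−Q) with t = 5/2

t = 5/2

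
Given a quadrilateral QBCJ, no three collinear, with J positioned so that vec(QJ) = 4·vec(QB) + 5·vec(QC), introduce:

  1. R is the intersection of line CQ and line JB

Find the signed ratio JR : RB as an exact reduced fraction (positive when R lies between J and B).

Assign Q = (0, 0), B = (1, 0), C = (0, 1), J = (4, 5) — the answer is frame-independent, so this choice is without loss of generality.
1. R is the intersection of line CQ and line JB ⇒ R = (0, -5/3)
R = J + t·(B−J) with t = 4/3, so JR:RB = t:(1−t) = 4/3:-1/3

JR:RB = -4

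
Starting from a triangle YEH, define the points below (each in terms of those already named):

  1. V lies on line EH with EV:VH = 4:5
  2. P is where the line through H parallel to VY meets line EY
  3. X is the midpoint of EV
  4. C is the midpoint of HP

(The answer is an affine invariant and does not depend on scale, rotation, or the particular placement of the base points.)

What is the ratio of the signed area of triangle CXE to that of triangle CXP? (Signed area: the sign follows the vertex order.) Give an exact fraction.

[CXE]:[CXP] = 2/7

Work in coordinates with Y = (0, 0), E = (1, 0), H = (0, 1).
1. V lies on line EH with EV:VH = 4:5 ⇒ V = (5/9, 4/9)
2. P is where the line through H parallel to VY meets line EY ⇒ P = (-5/4, 0)
3. X is the midpoint of EV ⇒ X = (7/9, 2/9)
4. C is the midpoint of HP ⇒ C = (-5/8, 1/2)
2·[CXE] = -1/4, 2·[CXP] = -7/8
[CXE]:[CXP] = -1/4:-7/8 = 2/7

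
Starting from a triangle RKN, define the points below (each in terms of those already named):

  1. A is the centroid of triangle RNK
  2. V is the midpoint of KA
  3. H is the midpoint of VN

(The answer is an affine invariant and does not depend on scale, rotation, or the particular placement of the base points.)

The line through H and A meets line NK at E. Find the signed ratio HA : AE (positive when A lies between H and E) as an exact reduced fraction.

HA:AE = -3/4

Choose coordinates R = (0, 0), K = (1, 0), N = (0, 1).
1. A is the centroid of triangle RNK ⇒ A = (1/3, 1/3)
2. V is the midpoint of KA ⇒ V = (2/3, 1/6)
3. H is the midpoint of VN ⇒ H = (1/3, 7/12)
line HA meets NK at E = (1/3, 2/3)
A = H + t·(E−H) with t = -3, so HA:AE = -3:4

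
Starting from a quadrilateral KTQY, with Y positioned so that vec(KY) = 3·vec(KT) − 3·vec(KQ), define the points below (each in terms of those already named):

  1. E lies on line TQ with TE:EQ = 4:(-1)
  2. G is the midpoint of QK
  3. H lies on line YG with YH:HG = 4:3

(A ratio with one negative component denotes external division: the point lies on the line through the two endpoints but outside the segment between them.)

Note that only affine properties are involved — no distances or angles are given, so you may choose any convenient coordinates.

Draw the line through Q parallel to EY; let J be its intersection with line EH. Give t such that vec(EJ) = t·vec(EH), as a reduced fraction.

t = -7/16

Choose coordinates K = (0, 0), T = (1, 0), Q = (0, 1), Y = (3, -3).
1. E lies on line TQ with TE:EQ = 4:(-1) ⇒ E = (-1/3, 4/3)
2. G is the midpoint of QK ⇒ G = (0, 1/2)
3. H lies on line YG with YH:HG = 4:3 ⇒ H = (9/7, -1)
through Q parallel to EY: direction (10/3, -13/3); meets EH at J = (-25/24, 113/48)
J = E + t·(H−E) with t = -7/16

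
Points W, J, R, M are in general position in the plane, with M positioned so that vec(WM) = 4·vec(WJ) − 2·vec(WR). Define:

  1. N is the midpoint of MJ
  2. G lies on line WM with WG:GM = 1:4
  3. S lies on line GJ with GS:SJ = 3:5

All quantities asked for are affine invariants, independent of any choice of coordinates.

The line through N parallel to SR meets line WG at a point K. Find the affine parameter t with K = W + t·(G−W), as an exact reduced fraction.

Work in coordinates with W = (0, 0), J = (1, 0), R = (0, 1), M = (4, -2).
1. N is the midpoint of MJ ⇒ N = (5/2, -1)
2. G lies on line WM with WG:GM = 1:4 ⇒ G = (4/5, -2/5)
3. S lies on line GJ with GS:SJ = 3:5 ⇒ S = (7/8, -1/4)
through N parallel to SR: direction (-7/8, 5/4); meets WG at K = (36/13, -18/13)
K = W + t·(G−W) with t = 45/13

t = 45/13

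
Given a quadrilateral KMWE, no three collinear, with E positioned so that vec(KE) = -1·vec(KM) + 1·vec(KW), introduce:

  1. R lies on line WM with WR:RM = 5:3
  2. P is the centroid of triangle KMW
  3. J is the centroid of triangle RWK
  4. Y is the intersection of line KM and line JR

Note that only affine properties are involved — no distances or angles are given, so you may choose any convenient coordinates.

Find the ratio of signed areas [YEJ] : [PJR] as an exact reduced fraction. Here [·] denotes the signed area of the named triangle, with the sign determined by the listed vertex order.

[YEJ]:[PJR] = -33/2

Assign K = (0, 0), M = (1, 0), W = (0, 1), E = (-1, 1) — the answer is frame-independent, so this choice is without loss of generality.
1. R lies on line WM with WR:RM = 5:3 ⇒ R = (5/8, 3/8)
2. P is the centroid of triangle KMW ⇒ P = (1/3, 1/3)
3. J is the centroid of triangle RWK ⇒ J = (5/24, 11/24)
4. Y is the intersection of line KM and line JR ⇒ Y = (5/2, 0)
2·[YEJ] = 11/16, 2·[PJR] = -1/24
[YEJ]:[PJR] = 11/16:-1/24 = -33/2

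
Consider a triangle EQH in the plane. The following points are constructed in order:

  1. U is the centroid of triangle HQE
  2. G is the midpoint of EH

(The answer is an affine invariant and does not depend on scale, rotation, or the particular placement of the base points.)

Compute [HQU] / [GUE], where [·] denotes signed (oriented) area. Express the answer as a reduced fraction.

[HQU]:[GUE] = 2

Set E = (0, 0), Q = (1, 0), H = (0, 1); any affine frame gives the same invariant.
1. U is the centroid of triangle HQE ⇒ U = (1/3, 1/3)
2. G is the midpoint of EH ⇒ G = (0, 1/2)
2·[HQU] = -1/3, 2·[GUE] = -1/6
[HQU]:[GUE] = -1/3:-1/6 = 2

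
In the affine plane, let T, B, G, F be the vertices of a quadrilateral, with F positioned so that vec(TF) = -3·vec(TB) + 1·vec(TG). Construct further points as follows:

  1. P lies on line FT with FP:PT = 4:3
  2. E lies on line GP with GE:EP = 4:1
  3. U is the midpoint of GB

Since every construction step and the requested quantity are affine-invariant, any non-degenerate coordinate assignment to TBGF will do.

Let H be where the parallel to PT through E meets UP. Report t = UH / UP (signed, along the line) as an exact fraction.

t = 7/10

Assign T = (0, 0), B = (1, 0), G = (0, 1), F = (-3, 1) — the answer is frame-independent, so this choice is without loss of generality.
1. P lies on line FT with FP:PT = 4:3 ⇒ P = (-9/7, 3/7)
2. E lies on line GP with GE:EP = 4:1 ⇒ E = (-36/35, 19/35)
3. U is the midpoint of GB ⇒ U = (1/2, 1/2)
through E parallel to PT: direction (9/7, -3/7); meets UP at H = (-3/4, 9/20)
H = U + t·(P−U) with t = 7/10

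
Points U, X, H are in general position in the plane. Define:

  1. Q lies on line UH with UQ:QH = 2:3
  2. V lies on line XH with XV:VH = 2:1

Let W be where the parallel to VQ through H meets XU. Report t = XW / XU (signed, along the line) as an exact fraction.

t = 9/4

Assign U = (0, 0), X = (1, 0), H = (0, 1) — the answer is frame-independent, so this choice is without loss of generality.
1. Q lies on line UH with UQ:QH = 2:3 ⇒ Q = (0, 2/5)
2. V lies on line XH with XV:VH = 2:1 ⇒ V = (1/3, 2/3)
through H parallel to VQ: direction (-1/3, -4/15); meets XU at W = (-5/4, 0)
W = X + t·(U−X) with t = 9/4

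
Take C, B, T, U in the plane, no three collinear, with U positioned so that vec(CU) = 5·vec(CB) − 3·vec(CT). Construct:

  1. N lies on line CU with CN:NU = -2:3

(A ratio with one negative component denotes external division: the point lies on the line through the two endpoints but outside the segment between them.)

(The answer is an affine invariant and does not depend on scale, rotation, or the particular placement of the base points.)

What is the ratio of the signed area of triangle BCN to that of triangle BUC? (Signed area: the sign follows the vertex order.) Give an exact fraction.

[BCN]:[BUC] = 2

Set C = (0, 0), B = (1, 0), T = (0, 1), U = (5, -3); any affine frame gives the same invariant.
1. N lies on line CU with CN:NU = -2:3 ⇒ N = (-10, 6)
2·[BCN] = -6, 2·[BUC] = -3
[BCN]:[BUC] = -6:-3 = 2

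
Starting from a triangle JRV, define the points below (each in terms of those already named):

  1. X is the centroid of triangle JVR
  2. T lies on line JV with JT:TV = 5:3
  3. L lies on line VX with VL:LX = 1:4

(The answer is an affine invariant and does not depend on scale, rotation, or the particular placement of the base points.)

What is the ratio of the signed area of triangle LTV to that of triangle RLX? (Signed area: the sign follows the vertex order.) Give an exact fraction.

Set J = (0, 0), R = (1, 0), V = (0, 1); any affine frame gives the same invariant.
1. X is the centroid of triangle JVR ⇒ X = (1/3, 1/3)
2. T lies on line JV with JT:TV = 5:3 ⇒ T = (0, 5/8)
3. L lies on line VX with VL:LX = 1:4 ⇒ L = (1/15, 13/15)
2·[LTV] = -1/40, 2·[RLX] = 4/15
[LTV]:[RLX] = -1/40:4/15 = -3/32

[LTV]:[RLX] = -3/32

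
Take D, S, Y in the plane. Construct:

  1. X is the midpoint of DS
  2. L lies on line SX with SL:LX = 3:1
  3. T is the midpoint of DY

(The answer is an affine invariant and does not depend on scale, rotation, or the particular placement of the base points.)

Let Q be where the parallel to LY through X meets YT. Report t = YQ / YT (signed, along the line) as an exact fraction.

t = 2/5

Assign D = (0, 0), S = (1, 0), Y = (0, 1) — the answer is frame-independent, so this choice is without loss of generality.
1. X is the midpoint of DS ⇒ X = (1/2, 0)
2. L lies on line SX with SL:LX = 3:1 ⇒ L = (5/8, 0)
3. T is the midpoint of DY ⇒ T = (0, 1/2)
through X parallel to LY: direction (-5/8, 1); meets YT at Q = (0, 4/5)
Q = Y + t·(T−Y) with t = 2/5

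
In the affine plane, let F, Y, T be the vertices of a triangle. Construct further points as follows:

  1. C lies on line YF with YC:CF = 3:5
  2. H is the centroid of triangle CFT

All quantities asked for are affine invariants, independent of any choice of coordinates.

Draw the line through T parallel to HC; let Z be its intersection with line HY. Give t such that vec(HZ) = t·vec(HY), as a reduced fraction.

t = 5/3

Assign F = (0, 0), Y = (1, 0), T = (0, 1) — the answer is frame-independent, so this choice is without loss of generality.
1. C lies on line YF with YC:CF = 3:5 ⇒ C = (5/8, 0)
2. H is the centroid of triangle CFT ⇒ H = (5/24, 1/3)
through T parallel to HC: direction (5/12, -1/3); meets HY at Z = (55/36, -2/9)
Z = H + t·(Y−H) with t = 5/3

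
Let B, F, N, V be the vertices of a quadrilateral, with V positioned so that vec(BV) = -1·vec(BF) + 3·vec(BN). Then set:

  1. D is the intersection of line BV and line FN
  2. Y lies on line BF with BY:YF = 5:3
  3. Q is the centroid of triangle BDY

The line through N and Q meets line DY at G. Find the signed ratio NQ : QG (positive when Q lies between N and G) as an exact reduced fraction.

NQ:QG = -8/5

Choose coordinates B = (0, 0), F = (1, 0), N = (0, 1), V = (-1, 3).
1. D is the intersection of line BV and line FN ⇒ D = (-1/2, 3/2)
2. Y lies on line BF with BY:YF = 5:3 ⇒ Y = (5/8, 0)
3. Q is the centroid of triangle BDY ⇒ Q = (1/24, 1/2)
line NQ meets DY at G = (1/64, 13/16)
Q = N + t·(G−N) with t = 8/3, so NQ:QG = 8/3:-5/3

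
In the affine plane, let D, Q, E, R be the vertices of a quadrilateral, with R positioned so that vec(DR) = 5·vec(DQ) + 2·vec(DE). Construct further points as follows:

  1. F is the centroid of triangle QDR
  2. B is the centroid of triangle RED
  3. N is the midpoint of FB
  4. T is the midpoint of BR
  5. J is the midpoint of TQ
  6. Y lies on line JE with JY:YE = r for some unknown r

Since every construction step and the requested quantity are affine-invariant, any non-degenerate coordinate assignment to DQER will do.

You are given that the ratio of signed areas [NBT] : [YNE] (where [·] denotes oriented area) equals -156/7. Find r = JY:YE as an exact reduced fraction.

Work in coordinates with D = (0, 0), Q = (1, 0), E = (0, 1), R = (5, 2).
1. F is the centroid of triangle QDR ⇒ F = (2, 2/3)
2. B is the centroid of triangle RED ⇒ B = (5/3, 1)
3. N is the midpoint of FB ⇒ N = (11/6, 5/6)
4. T is the midpoint of BR ⇒ T = (10/3, 3/2)
5. J is the midpoint of TQ ⇒ J = (13/6, 3/4)
6. With JY:YE = r, write λ = r/(r+1) so Y = J + λ·(E−J); Y is affine-linear in λ
Every point depending on Y is an affine combination of Y and λ-independent points, so each such coordinate is linear in λ; the λ² term in each signed area is a multiple of (E−J)×(E−J) = 0, so 2·[NBT] and 2·[YNE] are each linear in λ. Evaluating at λ=0 and λ=1:
  2·[NBT] = -13/36,   2·[YNE] = -7/72·λ + 7/72
So [NBT]:[YNE] = (-13/36) / (-7/72·λ + 7/72). Setting this equal to -156/7:
  -13/36 = -156/7·(-7/72·λ + 7/72)  ⇒  λ = 5/6
Then r = λ/(1−λ) = (5/6)/(1/6) = 5. Check: with r = 5, Y = (13/36, 23/24) and [NBT]:[YNE] = -156/7 as required.

r = 5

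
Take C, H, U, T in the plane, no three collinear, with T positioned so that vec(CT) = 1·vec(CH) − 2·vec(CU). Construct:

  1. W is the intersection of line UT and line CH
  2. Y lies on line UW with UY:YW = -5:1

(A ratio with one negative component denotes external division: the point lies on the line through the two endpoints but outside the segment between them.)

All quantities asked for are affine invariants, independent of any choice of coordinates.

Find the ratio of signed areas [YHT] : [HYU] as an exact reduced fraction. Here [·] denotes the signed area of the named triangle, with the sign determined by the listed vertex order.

[YHT]:[HYU] = 7/5

Choose coordinates C = (0, 0), H = (1, 0), U = (0, 1), T = (1, -2).
1. W is the intersection of line UT and line CH ⇒ W = (1/3, 0)
2. Y lies on line UW with UY:YW = -5:1 ⇒ Y = (5/12, -1/4)
2·[YHT] = -7/6, 2·[HYU] = -5/6
[YHT]:[HYU] = -7/6:-5/6 = 7/5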